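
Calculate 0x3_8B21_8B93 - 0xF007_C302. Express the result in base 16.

Subtract column by column in base 16:
  3-2 → 1
  9-0 → 9
  B-3 → 8
  8-C → C (borrow)
  1-7-1 → 9 (borrow)
  2-0-1 → 1
  B-0 → B
  8-F → 9 (borrow)
  3-0-1 → 2

0x29B19C891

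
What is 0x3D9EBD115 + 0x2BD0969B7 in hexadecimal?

0x696F53ACC

Add column by column in base 16, right to left:
  5+7 = C
  1+B = C
  1+9 = A
  D+6 = 3 carry 1
  B+9+1 = 5 carry 1
  E+0+1 = F
  9+D = 6 carry 1
  D+B+1 = 9 carry 1
  3+2+1 = 6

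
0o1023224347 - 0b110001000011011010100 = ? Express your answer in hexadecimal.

0x834A213

0o1023224347 = 0x84D28E7 in hexadecimal.
0b110001000011011010100 = 0x1886D4 in hexadecimal.
Subtract column by column in base 16:
  7-4 → 3
  E-D → 1
  8-6 → 2
  2-8 → A (borrow)
  D-8-1 → 4
  4-1 → 3
  8-0 → 8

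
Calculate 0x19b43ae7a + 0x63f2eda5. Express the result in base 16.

0x1ff369c1f

Add column by column in base 16, right to left:
  a+5 = f
  7+a = 1 carry 1
  e+d+1 = c carry 1
  a+e+1 = 9 carry 1
  3+2+1 = 6
  4+f = 3 carry 1
  b+3+1 = f
  9+6 = f
  1+0 = 1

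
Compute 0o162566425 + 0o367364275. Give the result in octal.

0o552152722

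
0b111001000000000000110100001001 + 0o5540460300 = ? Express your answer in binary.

0b1100110100000100110110111001001

0o5540460300 = 0b101101100000100110000011000000 in binary.
Add column by column in base 2, right to left:
  1+0 = 1
  0+0 = 0
  0+0 = 0
  1+0 = 1
  0+0 = 0
  0+0 = 0
  0+1 = 1
  0+1 = 1
  1+0 = 1
  0+0 = 0
  1+0 = 1
  1+0 = 1
  0+0 = 0
  0+1 = 1
  0+1 = 1
  0+0 = 0
  0+0 = 0
  0+1 = 1
  0+0 = 0
  0+0 = 0
  0+0 = 0
  0+0 = 0
  0+0 = 0
  0+1 = 1
  1+1 = 0 carry 1
  0+0+1 = 1
  0+1 = 1
  1+1 = 0 carry 1
  1+0+1 = 0 carry 1
  1+1+1 = 1 carry 1
  final carry 1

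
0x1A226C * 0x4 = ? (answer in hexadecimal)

0x6889B0

Multiply each base-16 digit by 4, carrying:
  C×4 = 48 → write 0 carry 3
  6×4+3 = 27 → write B carry 1
  2×4+1 = 9 → write 9
  2×4 = 8 → write 8
  A×4 = 40 → write 8 carry 2
  1×4+2 = 6 → write 6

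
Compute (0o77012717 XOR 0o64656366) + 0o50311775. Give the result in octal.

0o64156466

First 0o77012717 XOR 0o64656366 = 0o13644471.
Add column by column in base 8, right to left:
  1+5 = 6
  7+7 = 6 carry 1
  4+7+1 = 4 carry 1
  4+1+1 = 6
  4+1 = 5
  6+3 = 1 carry 1
  3+0+1 = 4
  1+5 = 6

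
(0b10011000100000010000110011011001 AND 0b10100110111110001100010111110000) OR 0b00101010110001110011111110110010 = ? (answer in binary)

0b10101010110001110011111111110010

0b10011000100000010000110011011001 AND 0b10100110111110001100010111110000 = 0b10000000100000000000010011010000.
Then OR with 0b00101010110001110011111110110010.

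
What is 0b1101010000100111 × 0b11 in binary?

Multiply each base-2 digit by 3, carrying:
  1×3 = 3 → write 1 carry 1
  1×3+1 = 4 → write 0 carry 2
  1×3+2 = 5 → write 1 carry 2
  0×3+2 = 2 → write 0 carry 1
  0×3+1 = 1 → write 1
  1×3 = 3 → write 1 carry 1
  0×3+1 = 1 → write 1
  0×3 = 0 → write 0
  0×3 = 0 → write 0
  0×3 = 0 → write 0
  1×3 = 3 → write 1 carry 1
  0×3+1 = 1 → write 1
  1×3 = 3 → write 1 carry 1
  0×3+1 = 1 → write 1
  1×3 = 3 → write 1 carry 1
  1×3+1 = 4 → write 0 carry 2
  remaining carry: 10

0b100111110001110101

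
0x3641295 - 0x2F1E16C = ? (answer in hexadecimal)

0x723129

Subtract column by column in base 16:
  5-C → 9 (borrow)
  9-6-1 → 2
  2-1 → 1
  1-E → 3 (borrow)
  4-1-1 → 2
  6-F → 7 (borrow)
  3-2-1 → 0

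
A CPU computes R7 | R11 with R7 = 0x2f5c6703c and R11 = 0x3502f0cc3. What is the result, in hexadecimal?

OR each hex digit independently (no carries):
  2|3=3, f|5=f, 5|0=5, c|2=e, 6|f=f, 7|0=7, 0|c=c, 3|c=f, c|3=f

0x3f5ef7cff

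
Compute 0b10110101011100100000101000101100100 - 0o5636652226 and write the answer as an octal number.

0b10110101011100100000101000101100100 = 0o265344050544 in octal.
Subtract column by column in base 8:
  4-6 → 6 (borrow)
  4-2-1 → 1
  5-2 → 3
  0-2 → 6 (borrow)
  5-5-1 → 7 (borrow)
  0-6-1 → 1 (borrow)
  4-6-1 → 5 (borrow)
  4-3-1 → 0
  3-6 → 5 (borrow)
  5-5-1 → 7 (borrow)
  6-0-1 → 5
  2-0 → 2

0o257505176316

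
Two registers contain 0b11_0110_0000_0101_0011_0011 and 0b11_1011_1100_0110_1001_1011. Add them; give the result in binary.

0b11100011100101111001110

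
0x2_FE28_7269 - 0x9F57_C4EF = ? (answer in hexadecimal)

0x25ED0AD7A

Subtract column by column in base 16:
  9-F → A (borrow)
  6-E-1 → 7 (borrow)
  2-4-1 → D (borrow)
  7-C-1 → A (borrow)
  8-7-1 → 0
  2-5 → D (borrow)
  E-F-1 → E (borrow)
  F-9-1 → 5
  2-0 → 2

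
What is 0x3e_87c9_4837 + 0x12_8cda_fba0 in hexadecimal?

0x5114a443d7

Add column by column in base 16, right to left:
  7+0 = 7
  3+a = d
  8+b = 3 carry 1
  4+f+1 = 4 carry 1
  9+a+1 = 4 carry 1
  c+d+1 = a carry 1
  7+c+1 = 4 carry 1
  8+8+1 = 1 carry 1
  e+2+1 = 1 carry 1
  3+1+1 = 5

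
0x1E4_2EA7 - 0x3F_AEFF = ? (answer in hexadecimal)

0x1A47FA8

Subtract column by column in base 16:
  7-F → 8 (borrow)
  A-F-1 → A (borrow)
  E-E-1 → F (borrow)
  2-A-1 → 7 (borrow)
  4-F-1 → 4 (borrow)
  E-3-1 → A
  1-0 → 1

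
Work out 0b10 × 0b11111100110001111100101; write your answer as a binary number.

0b111111001100011111001010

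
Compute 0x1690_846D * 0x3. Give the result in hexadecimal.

0x43B18D47

Multiply each base-16 digit by 3, carrying:
  D×3 = 39 → write 7 carry 2
  6×3+2 = 20 → write 4 carry 1
  4×3+1 = 13 → write D
  8×3 = 24 → write 8 carry 1
  0×3+1 = 1 → write 1
  9×3 = 27 → write B carry 1
  6×3+1 = 19 → write 3 carry 1
  1×3+1 = 4 → write 4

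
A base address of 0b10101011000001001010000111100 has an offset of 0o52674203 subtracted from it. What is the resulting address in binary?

0o52674203 = 0b101010110111100010000011 in binary.
Subtract column by column in base 2:
  0-1 → 1 (borrow)
  0-1-1 → 0 (borrow)
  1-0-1 → 0
  1-0 → 1
  1-0 → 1
  1-0 → 1
  0-0 → 0
  0-1 → 1 (borrow)
  0-0-1 → 1 (borrow)
  0-0-1 → 1 (borrow)
  1-0-1 → 0
  0-1 → 1 (borrow)
  1-1-1 → 1 (borrow)
  0-1-1 → 0 (borrow)
  0-1-1 → 0 (borrow)
  1-0-1 → 0
  0-1 → 1 (borrow)
  0-1-1 → 0 (borrow)
  0-0-1 → 1 (borrow)
  0-1-1 → 0 (borrow)
  0-0-1 → 1 (borrow)
  1-1-1 → 1 (borrow)
  1-0-1 → 0
  0-1 → 1 (borrow)
  1-0-1 → 0
  0-0 → 0
  1-0 → 1
  0-0 → 0
  1-0 → 1

0b10100101101010001101110111001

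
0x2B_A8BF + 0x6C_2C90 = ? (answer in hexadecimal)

0x97D54F

Add column by column in base 16, right to left:
  F+0 = F
  B+9 = 4 carry 1
  8+C+1 = 5 carry 1
  A+2+1 = D
  B+C = 7 carry 1
  2+6+1 = 9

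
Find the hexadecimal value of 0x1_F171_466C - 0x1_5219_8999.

Subtract column by column in base 16:
  C-9 → 3
  6-9 → D (borrow)
  6-9-1 → C (borrow)
  4-8-1 → B (borrow)
  1-9-1 → 7 (borrow)
  7-1-1 → 5
  1-2 → F (borrow)
  F-5-1 → 9
  1-1 → 0

0x9F57BCD3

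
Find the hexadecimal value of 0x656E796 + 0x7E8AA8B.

Add column by column in base 16, right to left:
  6+B = 1 carry 1
  9+8+1 = 2 carry 1
  7+A+1 = 2 carry 1
  E+A+1 = 9 carry 1
  6+8+1 = F
  5+E = 3 carry 1
  6+7+1 = E

0xE3F9221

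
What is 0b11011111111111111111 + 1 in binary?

The trailing 17 digits are 1 (max in base 2), so adding 1 cascades: they roll to 0 and the next digit up increments.

0b11100000000000000000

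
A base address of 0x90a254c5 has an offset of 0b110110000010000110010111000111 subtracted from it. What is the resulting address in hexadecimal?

0b110110000010000110010111000111 = 0x360865c7 in hexadecimal.
Subtract column by column in base 16:
  5-7 → e (borrow)
  c-c-1 → f (borrow)
  4-5-1 → e (borrow)
  5-6-1 → e (borrow)
  2-8-1 → 9 (borrow)
  a-0-1 → 9
  0-6 → a (borrow)
  9-3-1 → 5

0x5a99eefe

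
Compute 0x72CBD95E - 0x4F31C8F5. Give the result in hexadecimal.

0x239A1069

Subtract column by column in base 16:
  E-5 → 9
  5-F → 6 (borrow)
  9-8-1 → 0
  D-C → 1
  B-1 → A
  C-3 → 9
  2-F → 3 (borrow)
  7-4-1 → 2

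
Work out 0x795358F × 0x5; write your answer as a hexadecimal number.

Multiply each base-16 digit by 5, carrying:
  F×5 = 75 → write B carry 4
  8×5+4 = 44 → write C carry 2
  5×5+2 = 27 → write B carry 1
  3×5+1 = 16 → write 0 carry 1
  5×5+1 = 26 → write A carry 1
  9×5+1 = 46 → write E carry 2
  7×5+2 = 37 → write 5 carry 2
  remaining carry: 2

0x25EA0BCB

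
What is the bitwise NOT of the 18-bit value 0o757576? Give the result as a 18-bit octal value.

0o020201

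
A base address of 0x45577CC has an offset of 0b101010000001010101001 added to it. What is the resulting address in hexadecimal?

0x46A7A75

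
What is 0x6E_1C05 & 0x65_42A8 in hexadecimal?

0x640000

AND each hex digit independently (no carries):
  6&6=6, E&5=4, 1&4=0, C&2=0, 0&A=0, 5&8=0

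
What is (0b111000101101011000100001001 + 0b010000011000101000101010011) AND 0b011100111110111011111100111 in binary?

0b1000000110000001001000100

Add column by column in base 2, right to left:
  1+1 = 0 carry 1
  0+1+1 = 0 carry 1
  0+0+1 = 1
  1+0 = 1
  0+1 = 1
  0+0 = 0
  0+1 = 1
  0+0 = 0
  1+1 = 0 carry 1
  0+0+1 = 1
  0+0 = 0
  0+0 = 0
  1+1 = 0 carry 1
  1+0+1 = 0 carry 1
  0+1+1 = 0 carry 1
  1+0+1 = 0 carry 1
  0+0+1 = 1
  1+0 = 1
  1+1 = 0 carry 1
  0+1+1 = 0 carry 1
  1+0+1 = 0 carry 1
  0+0+1 = 1
  0+0 = 0
  0+0 = 0
  1+0 = 1
  1+1 = 0 carry 1
  1+0+1 = 0 carry 1
  final carry 1
Sum = 0b1001001000110000001001011100; now AND with 0b011100111110111011111100111:
  1001001000110000001001011100
& 0011100111110111011111100111
= 0001000000110000001001000100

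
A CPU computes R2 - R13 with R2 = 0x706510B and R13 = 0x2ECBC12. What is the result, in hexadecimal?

0x41994F9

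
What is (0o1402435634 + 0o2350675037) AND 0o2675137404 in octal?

0o2651132400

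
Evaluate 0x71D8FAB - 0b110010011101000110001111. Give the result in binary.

0b110010100111011111000011100

0x71D8FAB = 0b111000111011000111110101011 in binary.
Subtract column by column in base 2:
  1-1 → 0
  1-1 → 0
  0-1 → 1 (borrow)
  1-1-1 → 1 (borrow)
  0-0-1 → 1 (borrow)
  1-0-1 → 0
  0-0 → 0
  1-1 → 0
  1-1 → 0
  1-0 → 1
  1-0 → 1
  1-0 → 1
  0-1 → 1 (borrow)
  0-0-1 → 1 (borrow)
  0-1-1 → 0 (borrow)
  1-1-1 → 1 (borrow)
  1-1-1 → 1 (borrow)
  0-0-1 → 1 (borrow)
  1-0-1 → 0
  1-1 → 0
  1-0 → 1
  0-0 → 0
  0-1 → 1 (borrow)
  0-1-1 → 0 (borrow)
  1-0-1 → 0
  1-0 → 1
  1-0 → 1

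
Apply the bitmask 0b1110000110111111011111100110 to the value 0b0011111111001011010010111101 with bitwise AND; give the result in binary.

0b0010000110001011010010100100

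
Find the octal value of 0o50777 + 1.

0o51000

The trailing 3 digits are 7 (max in base 8), so adding 1 cascades: they roll to 0 and the next digit up increments.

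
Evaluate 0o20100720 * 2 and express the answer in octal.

Multiply each base-8 digit by 2, carrying:
  0×2 = 0 → write 0
  2×2 = 4 → write 4
  7×2 = 14 → write 6 carry 1
  0×2+1 = 1 → write 1
  0×2 = 0 → write 0
  1×2 = 2 → write 2
  0×2 = 0 → write 0
  2×2 = 4 → write 4

0o40201640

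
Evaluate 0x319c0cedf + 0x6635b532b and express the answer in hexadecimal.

0x97d1c220a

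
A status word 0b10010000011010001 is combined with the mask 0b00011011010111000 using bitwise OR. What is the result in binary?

0b10011011011111001

OR bit by bit (1 where either bit is 1):
  10010000011010001
| 00011011010111000
= 10011011011111001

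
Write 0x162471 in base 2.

Expand each hex digit to 4 bits: 1=0001 6=0110 2=0010 4=0100 7=0111 1=0001.

0b101100010010001110001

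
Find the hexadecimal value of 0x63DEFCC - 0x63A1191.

Subtract column by column in base 16:
  C-1 → B
  C-9 → 3
  F-1 → E
  E-1 → D
  D-A → 3
  3-3 → 0
  6-6 → 0

0x3DE3B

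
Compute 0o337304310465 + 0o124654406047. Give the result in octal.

Add column by column in base 8, right to left:
  5+7 = 4 carry 1
  6+4+1 = 3 carry 1
  4+0+1 = 5
  0+6 = 6
  1+0 = 1
  3+4 = 7
  4+4 = 0 carry 1
  0+5+1 = 6
  3+6 = 1 carry 1
  7+4+1 = 4 carry 1
  3+2+1 = 6
  3+1 = 4

0o464160716534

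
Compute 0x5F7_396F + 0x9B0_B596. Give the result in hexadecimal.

0xFA7EF05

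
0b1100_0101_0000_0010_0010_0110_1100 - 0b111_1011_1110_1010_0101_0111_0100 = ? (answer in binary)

0b100100100010111110011111000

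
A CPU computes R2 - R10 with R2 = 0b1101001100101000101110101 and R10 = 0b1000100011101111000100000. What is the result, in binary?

0b100101000111001101010101

Subtract column by column in base 2:
  1-0 → 1
  0-0 → 0
  1-0 → 1
  0-0 → 0
  1-0 → 1
  1-1 → 0
  1-0 → 1
  0-0 → 0
  1-0 → 1
  0-1 → 1 (borrow)
  0-1-1 → 0 (borrow)
  0-1-1 → 0 (borrow)
  1-1-1 → 1 (borrow)
  0-0-1 → 1 (borrow)
  1-1-1 → 1 (borrow)
  0-1-1 → 0 (borrow)
  0-1-1 → 0 (borrow)
  1-0-1 → 0
  1-0 → 1
  0-0 → 0
  0-1 → 1 (borrow)
  1-0-1 → 0
  0-0 → 0
  1-0 → 1
  1-1 → 0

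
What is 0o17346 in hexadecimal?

0x1ee6

Each octal digit is 3 bits: 1=001 7=111 3=011 4=100 6=110.
Group the bits into nibbles: 0001 1110 1110 0110 → 1ee6.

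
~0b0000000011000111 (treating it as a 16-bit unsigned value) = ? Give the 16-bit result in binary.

0b1111111100111000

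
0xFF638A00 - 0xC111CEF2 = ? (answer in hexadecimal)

Subtract column by column in base 16:
  0-2 → E (borrow)
  0-F-1 → 0 (borrow)
  A-E-1 → B (borrow)
  8-C-1 → B (borrow)
  3-1-1 → 1
  6-1 → 5
  F-1 → E
  F-C → 3

0x3E51BB0E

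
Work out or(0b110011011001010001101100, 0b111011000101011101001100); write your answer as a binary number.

0b111011011101011101101100

OR bit by bit (1 where either bit is 1):
  110011011001010001101100
| 111011000101011101001100
= 111011011101011101101100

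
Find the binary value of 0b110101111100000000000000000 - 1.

0b110101111011111111111111111

The trailing 17 digits are 0, so subtracting 1 borrows through: they become 1 and the next digit up decrements.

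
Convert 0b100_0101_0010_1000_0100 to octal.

0o1051204

Group the bits in threes: 001 000 101 001 010 000 100 → 1051204.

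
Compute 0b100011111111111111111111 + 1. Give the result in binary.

0b100100000000000000000000

The trailing 20 digits are 1 (max in base 2), so adding 1 cascades: they roll to 0 and the next digit up increments.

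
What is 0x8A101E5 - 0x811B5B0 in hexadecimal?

Subtract column by column in base 16:
  5-0 → 5
  E-B → 3
  1-5 → C (borrow)
  0-B-1 → 4 (borrow)
  1-1-1 → F (borrow)
  A-1-1 → 8
  8-8 → 0

0x8F4C35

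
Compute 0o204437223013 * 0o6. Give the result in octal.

0o1433273562102

Multiply each base-8 digit by 6, carrying:
  3×6 = 18 → write 2 carry 2
  1×6+2 = 8 → write 0 carry 1
  0×6+1 = 1 → write 1
  3×6 = 18 → write 2 carry 2
  2×6+2 = 14 → write 6 carry 1
  2×6+1 = 13 → write 5 carry 1
  7×6+1 = 43 → write 3 carry 5
  3×6+5 = 23 → write 7 carry 2
  4×6+2 = 26 → write 2 carry 3
  4×6+3 = 27 → write 3 carry 3
  0×6+3 = 3 → write 3
  2×6 = 12 → write 4 carry 1
  remaining carry: 1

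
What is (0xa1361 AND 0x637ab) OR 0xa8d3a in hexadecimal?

0xa1361 AND 0x637ab = 0x21321.
Then OR with 0xa8d3a.

0xa9f3b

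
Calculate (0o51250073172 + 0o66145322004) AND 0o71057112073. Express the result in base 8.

Add column by column in base 8, right to left:
  2+4 = 6
  7+0 = 7
  1+0 = 1
  3+2 = 5
  7+2 = 1 carry 1
  0+3+1 = 4
  0+5 = 5
  5+4 = 1 carry 1
  2+1+1 = 4
  1+6 = 7
  5+6 = 3 carry 1
  final carry 1
Sum = 0o137415415176; now AND with 0o71057112073:
  1&0=0, 3&7=3, 7&1=1, 4&0=0, 1&5=1, 5&7=5, 4&1=0, 1&1=1, 5&2=0, 1&0=0, 7&7=7, 6&3=2

0o31015010072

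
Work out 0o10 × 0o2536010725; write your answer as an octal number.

0o25360107250

Multiply each base-8 digit by 8, carrying:
  5×8 = 40 → write 0 carry 5
  2×8+5 = 21 → write 5 carry 2
  7×8+2 = 58 → write 2 carry 7
  0×8+7 = 7 → write 7
  1×8 = 8 → write 0 carry 1
  0×8+1 = 1 → write 1
  6×8 = 48 → write 0 carry 6
  3×8+6 = 30 → write 6 carry 3
  5×8+3 = 43 → write 3 carry 5
  2×8+5 = 21 → write 5 carry 2
  remaining carry: 2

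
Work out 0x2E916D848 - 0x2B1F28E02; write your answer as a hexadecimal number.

Subtract column by column in base 16:
  8-2 → 6
  4-0 → 4
  8-E → A (borrow)
  D-8-1 → 4
  6-2 → 4
  1-F → 2 (borrow)
  9-1-1 → 7
  E-B → 3
  2-2 → 0

0x37244A46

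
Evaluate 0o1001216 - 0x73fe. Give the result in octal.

0o707220

0x73fe = 0o71776 in octal.
Subtract column by column in base 8:
  6-6 → 0
  1-7 → 2 (borrow)
  2-7-1 → 2 (borrow)
  1-1-1 → 7 (borrow)
  0-7-1 → 0 (borrow)
  0-0-1 → 7 (borrow)
  1-0-1 → 0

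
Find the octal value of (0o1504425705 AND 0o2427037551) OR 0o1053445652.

0o1504425705 AND 0o2427037551 = 0o0404025501.
Then OR with 0o1053445652.

0o1457465753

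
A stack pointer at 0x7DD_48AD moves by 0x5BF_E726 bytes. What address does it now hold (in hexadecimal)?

Add column by column in base 16, right to left:
  D+6 = 3 carry 1
  A+2+1 = D
  8+7 = F
  4+E = 2 carry 1
  D+F+1 = D carry 1
  D+B+1 = 9 carry 1
  7+5+1 = D

0xD9D2FD3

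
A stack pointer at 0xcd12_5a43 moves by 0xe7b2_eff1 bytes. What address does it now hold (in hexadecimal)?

Add column by column in base 16, right to left:
  3+1 = 4
  4+f = 3 carry 1
  a+f+1 = a carry 1
  5+e+1 = 4 carry 1
  2+2+1 = 5
  1+b = c
  d+7 = 4 carry 1
  c+e+1 = b carry 1
  final carry 1

0x1b4c54a34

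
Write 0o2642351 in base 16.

Each octal digit is 3 bits: 2=010 6=110 4=100 2=010 3=011 5=101 1=001.
Group the bits into nibbles: 1011 0100 0100 1110 1001 → B44E9.

0xB44E9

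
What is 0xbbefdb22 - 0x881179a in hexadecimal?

Subtract column by column in base 16:
  2-a → 8 (borrow)
  2-9-1 → 8 (borrow)
  b-7-1 → 3
  d-1 → c
  f-1 → e
  e-8 → 6
  b-8 → 3
  b-0 → b

0xb36ec388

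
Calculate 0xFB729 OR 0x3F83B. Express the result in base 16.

OR each hex digit independently (no carries):
  F|3=F, B|F=F, 7|8=F, 2|3=3, 9|B=B

0xFFF3B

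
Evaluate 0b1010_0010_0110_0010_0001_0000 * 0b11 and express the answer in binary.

0b1111001110010011000110000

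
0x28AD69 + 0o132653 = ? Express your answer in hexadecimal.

0x296314

0o132653 = 0xB5AB in hexadecimal.
Add column by column in base 16, right to left:
  9+B = 4 carry 1
  6+A+1 = 1 carry 1
  D+5+1 = 3 carry 1
  A+B+1 = 6 carry 1
  8+0+1 = 9
  2+0 = 2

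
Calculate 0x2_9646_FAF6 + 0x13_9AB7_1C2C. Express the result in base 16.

0x1630FE1722

Add column by column in base 16, right to left:
  6+C = 2 carry 1
  F+2+1 = 2 carry 1
  A+C+1 = 7 carry 1
  F+1+1 = 1 carry 1
  6+7+1 = E
  4+B = F
  6+A = 0 carry 1
  9+9+1 = 3 carry 1
  2+3+1 = 6
  0+1 = 1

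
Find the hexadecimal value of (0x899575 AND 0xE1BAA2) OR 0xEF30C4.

0x899575 AND 0xE1BAA2 = 0x819020.
Then OR with 0xEF30C4.

0xEFB0E4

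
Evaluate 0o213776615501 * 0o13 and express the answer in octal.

0o3003762425713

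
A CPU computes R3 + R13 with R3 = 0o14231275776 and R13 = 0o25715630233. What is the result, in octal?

0o42147126231

Add column by column in base 8, right to left:
  6+3 = 1 carry 1
  7+3+1 = 3 carry 1
  7+2+1 = 2 carry 1
  5+0+1 = 6
  7+3 = 2 carry 1
  2+6+1 = 1 carry 1
  1+5+1 = 7
  3+1 = 4
  2+7 = 1 carry 1
  4+5+1 = 2 carry 1
  1+2+1 = 4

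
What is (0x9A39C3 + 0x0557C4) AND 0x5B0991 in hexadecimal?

0x1B0181

Add column by column in base 16, right to left:
  3+4 = 7
  C+C = 8 carry 1
  9+7+1 = 1 carry 1
  3+5+1 = 9
  A+5 = F
  9+0 = 9
Sum = 0x9F9187; now AND with 0x5B0991:
  9&5=1, F&B=B, 9&0=0, 1&9=1, 8&9=8, 7&1=1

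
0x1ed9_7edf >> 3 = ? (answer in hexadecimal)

3 bits is not a whole number of base-16 digits; in binary: 11110110110010111111011011111 >> 3 = 11110110110010111111011011.

0x3db2fdb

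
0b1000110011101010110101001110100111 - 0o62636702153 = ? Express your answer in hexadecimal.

0b1000110011101010110101001110100111 = 0x233AB53A7 in hexadecimal.
0o62636702153 = 0x1967B846B in hexadecimal.
Subtract column by column in base 16:
  7-B → C (borrow)
  A-6-1 → 3
  3-4 → F (borrow)
  5-8-1 → C (borrow)
  B-B-1 → F (borrow)
  A-7-1 → 2
  3-6 → D (borrow)
  3-9-1 → 9 (borrow)
  2-1-1 → 0

0x9D2FCF3C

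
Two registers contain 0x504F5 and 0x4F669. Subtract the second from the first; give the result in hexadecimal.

Subtract column by column in base 16:
  5-9 → C (borrow)
  F-6-1 → 8
  4-6 → E (borrow)
  0-F-1 → 0 (borrow)
  5-4-1 → 0

0xE8C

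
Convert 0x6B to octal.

0o153

Expand each hex digit to 4 bits: 6=0110 B=1011.
Group the bits in threes: 001 101 011 → 153.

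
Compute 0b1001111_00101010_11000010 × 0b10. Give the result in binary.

Multiply each base-2 digit by 2, carrying:
  0×2 = 0 → write 0
  1×2 = 2 → write 0 carry 1
  0×2+1 = 1 → write 1
  0×2 = 0 → write 0
  0×2 = 0 → write 0
  0×2 = 0 → write 0
  1×2 = 2 → write 0 carry 1
  1×2+1 = 3 → write 1 carry 1
  0×2+1 = 1 → write 1
  1×2 = 2 → write 0 carry 1
  0×2+1 = 1 → write 1
  1×2 = 2 → write 0 carry 1
  0×2+1 = 1 → write 1
  1×2 = 2 → write 0 carry 1
  0×2+1 = 1 → write 1
  0×2 = 0 → write 0
  1×2 = 2 → write 0 carry 1
  1×2+1 = 3 → write 1 carry 1
  1×2+1 = 3 → write 1 carry 1
  1×2+1 = 3 → write 1 carry 1
  0×2+1 = 1 → write 1
  0×2 = 0 → write 0
  1×2 = 2 → write 0 carry 1
  remaining carry: 1

0b100111100101010110000100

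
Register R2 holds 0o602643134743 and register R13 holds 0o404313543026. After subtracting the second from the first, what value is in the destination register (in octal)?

Subtract column by column in base 8:
  3-6 → 5 (borrow)
  4-2-1 → 1
  7-0 → 7
  4-3 → 1
  3-4 → 7 (borrow)
  1-5-1 → 3 (borrow)
  3-3-1 → 7 (borrow)
  4-1-1 → 2
  6-3 → 3
  2-4 → 6 (borrow)
  0-0-1 → 7 (borrow)
  6-4-1 → 1

0o176327371715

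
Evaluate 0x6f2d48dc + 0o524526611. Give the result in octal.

0o16437773145

0x6f2d48dc = 0o15713244334 in octal.
Add column by column in base 8, right to left:
  4+1 = 5
  3+1 = 4
  3+6 = 1 carry 1
  4+6+1 = 3 carry 1
  4+2+1 = 7
  2+5 = 7
  3+4 = 7
  1+2 = 3
  7+5 = 4 carry 1
  5+0+1 = 6
  1+0 = 1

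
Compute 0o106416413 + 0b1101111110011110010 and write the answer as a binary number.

0b1001000010001100111111101

0o106416413 = 0b1000110100001110100001011 in binary.
Add column by column in base 2, right to left:
  1+0 = 1
  1+1 = 0 carry 1
  0+0+1 = 1
  1+0 = 1
  0+1 = 1
  0+1 = 1
  0+1 = 1
  0+1 = 1
  1+0 = 1
  0+0 = 0
  1+1 = 0 carry 1
  1+1+1 = 1 carry 1
  1+1+1 = 1 carry 1
  0+1+1 = 0 carry 1
  0+1+1 = 0 carry 1
  0+1+1 = 0 carry 1
  0+0+1 = 1
  1+1 = 0 carry 1
  0+1+1 = 0 carry 1
  1+0+1 = 0 carry 1
  1+0+1 = 0 carry 1
  0+0+1 = 1
  0+0 = 0
  0+0 = 0
  1+0 = 1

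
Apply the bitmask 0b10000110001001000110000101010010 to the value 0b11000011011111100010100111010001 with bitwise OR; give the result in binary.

OR bit by bit (1 where either bit is 1):
  11000011011111100010100111010001
| 10000110001001000110000101010010
= 11000111011111100110100111010011

0b11000111011111100110100111010011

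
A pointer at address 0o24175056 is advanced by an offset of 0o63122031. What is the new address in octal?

Add column by column in base 8, right to left:
  6+1 = 7
  5+3 = 0 carry 1
  0+0+1 = 1
  5+2 = 7
  7+2 = 1 carry 1
  1+1+1 = 3
  4+3 = 7
  2+6 = 0 carry 1
  final carry 1

0o107317107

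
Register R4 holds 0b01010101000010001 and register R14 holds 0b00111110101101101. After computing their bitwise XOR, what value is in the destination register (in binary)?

0b01101011101111100

XOR bit by bit (1 where the bits differ):
  01010101000010001
^ 00111110101101101
= 01101011101111100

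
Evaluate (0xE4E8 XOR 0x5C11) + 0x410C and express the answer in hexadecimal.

First 0xE4E8 XOR 0x5C11 = 0xB8F9.
Add column by column in base 16, right to left:
  9+C = 5 carry 1
  F+0+1 = 0 carry 1
  8+1+1 = A
  B+4 = F

0xFA05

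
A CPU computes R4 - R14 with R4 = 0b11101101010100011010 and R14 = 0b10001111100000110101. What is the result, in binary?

0b1011101110011100101

Subtract column by column in base 2:
  0-1 → 1 (borrow)
  1-0-1 → 0
  0-1 → 1 (borrow)
  1-0-1 → 0
  1-1 → 0
  0-1 → 1 (borrow)
  0-0-1 → 1 (borrow)
  0-0-1 → 1 (borrow)
  1-0-1 → 0
  0-0 → 0
  1-0 → 1
  0-1 → 1 (borrow)
  1-1-1 → 1 (borrow)
  0-1-1 → 0 (borrow)
  1-1-1 → 1 (borrow)
  1-1-1 → 1 (borrow)
  0-0-1 → 1 (borrow)
  1-0-1 → 0
  1-0 → 1
  1-1 → 0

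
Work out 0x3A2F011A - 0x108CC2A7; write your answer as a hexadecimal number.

0x29A23E73

Subtract column by column in base 16:
  A-7 → 3
  1-A → 7 (borrow)
  1-2-1 → E (borrow)
  0-C-1 → 3 (borrow)
  F-C-1 → 2
  2-8 → A (borrow)
  A-0-1 → 9
  3-1 → 2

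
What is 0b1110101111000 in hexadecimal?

0x1d78

Group the bits into nibbles: 0001 1101 0111 1000 → 1d78.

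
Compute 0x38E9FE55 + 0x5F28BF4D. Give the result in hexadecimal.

0x9812BDA2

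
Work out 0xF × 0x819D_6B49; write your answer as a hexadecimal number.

0x798394947

Multiply each base-16 digit by 15, carrying:
  9×15 = 135 → write 7 carry 8
  4×15+8 = 68 → write 4 carry 4
  B×15+4 = 169 → write 9 carry 10
  6×15+10 = 100 → write 4 carry 6
  D×15+6 = 201 → write 9 carry 12
  9×15+12 = 147 → write 3 carry 9
  1×15+9 = 24 → write 8 carry 1
  8×15+1 = 121 → write 9 carry 7
  remaining carry: 7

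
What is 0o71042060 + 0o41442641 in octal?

0o132504721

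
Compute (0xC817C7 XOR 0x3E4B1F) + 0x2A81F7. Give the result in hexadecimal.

0x120DECF

First 0xC817C7 XOR 0x3E4B1F = 0xF65CD8.
Add column by column in base 16, right to left:
  8+7 = F
  D+F = C carry 1
  C+1+1 = E
  5+8 = D
  6+A = 0 carry 1
  F+2+1 = 2 carry 1
  final carry 1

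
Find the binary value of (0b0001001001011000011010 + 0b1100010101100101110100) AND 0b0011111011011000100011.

Add column by column in base 2, right to left:
  0+0 = 0
  1+0 = 1
  0+1 = 1
  1+0 = 1
  1+1 = 0 carry 1
  0+1+1 = 0 carry 1
  0+1+1 = 0 carry 1
  0+0+1 = 1
  0+1 = 1
  1+0 = 1
  1+0 = 1
  0+1 = 1
  1+1 = 0 carry 1
  0+0+1 = 1
  0+1 = 1
  1+0 = 1
  0+1 = 1
  0+0 = 0
  1+0 = 1
  0+0 = 0
  0+1 = 1
  0+1 = 1
Sum = 0b1101011110111110001110; now AND with 0b0011111011011000100011:
  1101011110111110001110
& 0011111011011000100011
= 0001011010011000000010

0b1011010011000000010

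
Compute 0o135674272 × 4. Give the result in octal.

0o567361350

Multiply each base-8 digit by 4, carrying:
  2×4 = 8 → write 0 carry 1
  7×4+1 = 29 → write 5 carry 3
  2×4+3 = 11 → write 3 carry 1
  4×4+1 = 17 → write 1 carry 2
  7×4+2 = 30 → write 6 carry 3
  6×4+3 = 27 → write 3 carry 3
  5×4+3 = 23 → write 7 carry 2
  3×4+2 = 14 → write 6 carry 1
  1×4+1 = 5 → write 5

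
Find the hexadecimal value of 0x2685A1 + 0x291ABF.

Add column by column in base 16, right to left:
  1+F = 0 carry 1
  A+B+1 = 6 carry 1
  5+A+1 = 0 carry 1
  8+1+1 = A
  6+9 = F
  2+2 = 4

0x4FA060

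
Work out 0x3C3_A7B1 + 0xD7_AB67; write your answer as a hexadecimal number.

Add column by column in base 16, right to left:
  1+7 = 8
  B+6 = 1 carry 1
  7+B+1 = 3 carry 1
  A+A+1 = 5 carry 1
  3+7+1 = B
  C+D = 9 carry 1
  3+0+1 = 4

0x49B5318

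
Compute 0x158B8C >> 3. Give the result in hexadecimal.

3 bits is not a whole number of base-16 digits; in binary: 101011000101110001100 >> 3 = 101011000101110001.

0x2B171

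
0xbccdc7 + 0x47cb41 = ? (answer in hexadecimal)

Add column by column in base 16, right to left:
  7+1 = 8
  c+4 = 0 carry 1
  d+b+1 = 9 carry 1
  c+c+1 = 9 carry 1
  c+7+1 = 4 carry 1
  b+4+1 = 0 carry 1
  final carry 1

0x1049908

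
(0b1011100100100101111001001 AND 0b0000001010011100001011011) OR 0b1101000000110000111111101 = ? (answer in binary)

0b1011100100100101111001001 AND 0b0000001010011100001011011 = 0b0000000000000100001001001.
Then OR with 0b1101000000110000111111101.

0b1101000000110100111111101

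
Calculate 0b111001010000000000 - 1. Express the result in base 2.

0b111001001111111111

The trailing 10 digits are 0, so subtracting 1 borrows through: they become 1 and the next digit up decrements.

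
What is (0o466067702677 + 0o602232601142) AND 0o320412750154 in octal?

0o220002500040

Add column by column in base 8, right to left:
  7+2 = 1 carry 1
  7+4+1 = 4 carry 1
  6+1+1 = 0 carry 1
  2+1+1 = 4
  0+0 = 0
  7+6 = 5 carry 1
  7+2+1 = 2 carry 1
  6+3+1 = 2 carry 1
  0+2+1 = 3
  6+2 = 0 carry 1
  6+0+1 = 7
  4+6 = 2 carry 1
  final carry 1
Sum = 0o1270322504041; now AND with 0o320412750154:
  1&0=0, 2&3=2, 7&2=2, 0&0=0, 3&4=0, 2&1=0, 2&2=2, 5&7=5, 0&5=0, 4&0=0, 0&1=0, 4&5=4, 1&4=0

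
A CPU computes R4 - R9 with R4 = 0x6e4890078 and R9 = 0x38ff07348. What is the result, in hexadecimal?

0x354988d30

Subtract column by column in base 16:
  8-8 → 0
  7-4 → 3
  0-3 → d (borrow)
  0-7-1 → 8 (borrow)
  9-0-1 → 8
  8-f → 9 (borrow)
  4-f-1 → 4 (borrow)
  e-8-1 → 5
  6-3 → 3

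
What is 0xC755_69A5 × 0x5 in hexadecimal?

Multiply each base-16 digit by 5, carrying:
  5×5 = 25 → write 9 carry 1
  A×5+1 = 51 → write 3 carry 3
  9×5+3 = 48 → write 0 carry 3
  6×5+3 = 33 → write 1 carry 2
  5×5+2 = 27 → write B carry 1
  5×5+1 = 26 → write A carry 1
  7×5+1 = 36 → write 4 carry 2
  C×5+2 = 62 → write E carry 3
  remaining carry: 3

0x3E4AB1039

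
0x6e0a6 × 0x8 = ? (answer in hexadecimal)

Multiply each base-16 digit by 8, carrying:
  6×8 = 48 → write 0 carry 3
  a×8+3 = 83 → write 3 carry 5
  0×8+5 = 5 → write 5
  e×8 = 112 → write 0 carry 7
  6×8+7 = 55 → write 7 carry 3
  remaining carry: 3

0x370530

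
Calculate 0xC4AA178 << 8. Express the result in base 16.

0xC4AA17800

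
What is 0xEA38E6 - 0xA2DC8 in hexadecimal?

Subtract column by column in base 16:
  6-8 → E (borrow)
  E-C-1 → 1
  8-D → B (borrow)
  3-2-1 → 0
  A-A → 0
  E-0 → E

0xE00B1E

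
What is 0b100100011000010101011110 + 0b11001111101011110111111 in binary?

Add column by column in base 2, right to left:
  0+1 = 1
  1+1 = 0 carry 1
  1+1+1 = 1 carry 1
  1+1+1 = 1 carry 1
  1+1+1 = 1 carry 1
  0+1+1 = 0 carry 1
  1+0+1 = 0 carry 1
  0+1+1 = 0 carry 1
  1+1+1 = 1 carry 1
  0+1+1 = 0 carry 1
  1+1+1 = 1 carry 1
  0+0+1 = 1
  0+1 = 1
  0+0 = 0
  0+1 = 1
  1+1 = 0 carry 1
  1+1+1 = 1 carry 1
  0+1+1 = 0 carry 1
  0+1+1 = 0 carry 1
  0+0+1 = 1
  1+0 = 1
  0+1 = 1
  0+1 = 1
  1+0 = 1

0b111110010101110100011101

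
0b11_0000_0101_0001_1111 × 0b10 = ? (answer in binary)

Multiply each base-2 digit by 2, carrying:
  1×2 = 2 → write 0 carry 1
  1×2+1 = 3 → write 1 carry 1
  1×2+1 = 3 → write 1 carry 1
  1×2+1 = 3 → write 1 carry 1
  1×2+1 = 3 → write 1 carry 1
  0×2+1 = 1 → write 1
  0×2 = 0 → write 0
  0×2 = 0 → write 0
  1×2 = 2 → write 0 carry 1
  0×2+1 = 1 → write 1
  1×2 = 2 → write 0 carry 1
  0×2+1 = 1 → write 1
  0×2 = 0 → write 0
  0×2 = 0 → write 0
  0×2 = 0 → write 0
  0×2 = 0 → write 0
  1×2 = 2 → write 0 carry 1
  1×2+1 = 3 → write 1 carry 1
  remaining carry: 1

0b1100000101000111110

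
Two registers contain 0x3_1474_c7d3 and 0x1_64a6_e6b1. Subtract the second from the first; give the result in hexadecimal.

0x1afcde122

Subtract column by column in base 16:
  3-1 → 2
  d-b → 2
  7-6 → 1
  c-e → e (borrow)
  4-6-1 → d (borrow)
  7-a-1 → c (borrow)
  4-4-1 → f (borrow)
  1-6-1 → a (borrow)
  3-1-1 → 1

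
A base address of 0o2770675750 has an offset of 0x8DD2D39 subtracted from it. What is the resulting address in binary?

0b1111000001100100111010101111

0o2770675750 = 0b10111111000110111101111101000 in binary.
0x8DD2D39 = 0b1000110111010010110100111001 in binary.
Subtract column by column in base 2:
  0-1 → 1 (borrow)
  0-0-1 → 1 (borrow)
  0-0-1 → 1 (borrow)
  1-1-1 → 1 (borrow)
  0-1-1 → 0 (borrow)
  1-1-1 → 1 (borrow)
  1-0-1 → 0
  1-0 → 1
  1-1 → 0
  1-0 → 1
  0-1 → 1 (borrow)
  1-1-1 → 1 (borrow)
  1-0-1 → 0
  1-1 → 0
  1-0 → 1
  0-0 → 0
  1-1 → 0
  1-0 → 1
  0-1 → 1 (borrow)
  0-1-1 → 0 (borrow)
  0-1-1 → 0 (borrow)
  1-0-1 → 0
  1-1 → 0
  1-1 → 0
  1-0 → 1
  1-0 → 1
  1-0 → 1
  0-1 → 1 (borrow)
  1-0-1 → 0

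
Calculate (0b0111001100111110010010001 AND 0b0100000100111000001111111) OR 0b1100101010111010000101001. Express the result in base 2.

0b1100101110111010000111001

0b0111001100111110010010001 AND 0b0100000100111000001111111 = 0b0100000100111000000010001.
Then OR with 0b1100101010111010000101001.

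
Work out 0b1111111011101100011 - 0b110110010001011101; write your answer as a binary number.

Subtract column by column in base 2:
  1-1 → 0
  1-0 → 1
  0-1 → 1 (borrow)
  0-1-1 → 0 (borrow)
  0-1-1 → 0 (borrow)
  1-0-1 → 0
  1-1 → 0
  0-0 → 0
  1-0 → 1
  1-0 → 1
  1-1 → 0
  0-0 → 0
  1-0 → 1
  1-1 → 0
  1-1 → 0
  1-0 → 1
  1-1 → 0
  1-1 → 0
  1-0 → 1

0b1001001001100000110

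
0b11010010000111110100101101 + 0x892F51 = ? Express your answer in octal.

0o364326176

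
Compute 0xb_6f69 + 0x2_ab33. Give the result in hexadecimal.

Add column by column in base 16, right to left:
  9+3 = c
  6+3 = 9
  f+b = a carry 1
  6+a+1 = 1 carry 1
  b+2+1 = e

0xe1a9c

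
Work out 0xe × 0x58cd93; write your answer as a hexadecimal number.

Multiply each base-16 digit by 14, carrying:
  3×14 = 42 → write a carry 2
  9×14+2 = 128 → write 0 carry 8
  d×14+8 = 190 → write e carry 11
  c×14+11 = 179 → write 3 carry 11
  8×14+11 = 123 → write b carry 7
  5×14+7 = 77 → write d carry 4
  remaining carry: 4

0x4db3e0a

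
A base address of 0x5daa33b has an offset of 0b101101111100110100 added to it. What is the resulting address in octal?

0o567301157

0x5daa33b = 0o566521473 in octal.
0b101101111100110100 = 0o557464 in octal.
Add column by column in base 8, right to left:
  3+4 = 7
  7+6 = 5 carry 1
  4+4+1 = 1 carry 1
  1+7+1 = 1 carry 1
  2+5+1 = 0 carry 1
  5+5+1 = 3 carry 1
  6+0+1 = 7
  6+0 = 6
  5+0 = 5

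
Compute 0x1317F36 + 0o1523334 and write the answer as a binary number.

0b1001110000010011000010010

0x1317F36 = 0b1001100010111111100110110 in binary.
0o1523334 = 0b1101010011011011100 in binary.
Add column by column in base 2, right to left:
  0+0 = 0
  1+0 = 1
  1+1 = 0 carry 1
  0+1+1 = 0 carry 1
  1+1+1 = 1 carry 1
  1+0+1 = 0 carry 1
  0+1+1 = 0 carry 1
  0+1+1 = 0 carry 1
  1+0+1 = 0 carry 1
  1+1+1 = 1 carry 1
  1+1+1 = 1 carry 1
  1+0+1 = 0 carry 1
  1+0+1 = 0 carry 1
  1+1+1 = 1 carry 1
  1+0+1 = 0 carry 1
  0+1+1 = 0 carry 1
  1+0+1 = 0 carry 1
  0+1+1 = 0 carry 1
  0+1+1 = 0 carry 1
  0+0+1 = 1
  1+0 = 1
  1+0 = 1
  0+0 = 0
  0+0 = 0
  1+0 = 1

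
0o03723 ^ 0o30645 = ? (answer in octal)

0o33166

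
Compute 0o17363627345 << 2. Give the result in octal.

0o75717135624

2 bits is not a whole number of base-8 digits; in binary: 1111011110011110010111011100101 << 2 = 111101111001111001011101110010100.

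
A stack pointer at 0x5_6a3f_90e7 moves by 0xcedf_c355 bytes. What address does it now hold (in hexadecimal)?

Add column by column in base 16, right to left:
  7+5 = c
  e+5 = 3 carry 1
  0+3+1 = 4
  9+c = 5 carry 1
  f+f+1 = f carry 1
  3+d+1 = 1 carry 1
  a+e+1 = 9 carry 1
  6+c+1 = 3 carry 1
  5+0+1 = 6

0x6391f543c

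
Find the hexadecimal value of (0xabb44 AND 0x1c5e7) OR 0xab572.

0xab576

0xabb44 AND 0x1c5e7 = 0x08144.
Then OR with 0xab572.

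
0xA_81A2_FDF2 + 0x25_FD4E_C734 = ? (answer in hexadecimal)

0x307EF1C526

Add column by column in base 16, right to left:
  2+4 = 6
  F+3 = 2 carry 1
  D+7+1 = 5 carry 1
  F+C+1 = C carry 1
  2+E+1 = 1 carry 1
  A+4+1 = F
  1+D = E
  8+F = 7 carry 1
  A+5+1 = 0 carry 1
  0+2+1 = 3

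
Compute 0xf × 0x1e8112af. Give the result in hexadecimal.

Multiply each base-16 digit by 15, carrying:
  f×15 = 225 → write 1 carry 14
  a×15+14 = 164 → write 4 carry 10
  2×15+10 = 40 → write 8 carry 2
  1×15+2 = 17 → write 1 carry 1
  1×15+1 = 16 → write 0 carry 1
  8×15+1 = 121 → write 9 carry 7
  e×15+7 = 217 → write 9 carry 13
  1×15+13 = 28 → write c carry 1
  remaining carry: 1

0x1c9901841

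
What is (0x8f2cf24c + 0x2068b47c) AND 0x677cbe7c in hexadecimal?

Add column by column in base 16, right to left:
  c+c = 8 carry 1
  4+7+1 = c
  2+4 = 6
  f+b = a carry 1
  c+8+1 = 5 carry 1
  2+6+1 = 9
  f+0 = f
  8+2 = a
Sum = 0xaf95a6c8; now AND with 0x677cbe7c:
  a&6=2, f&7=7, 9&7=1, 5&c=4, a&b=a, 6&e=6, c&7=4, 8&c=8

0x2714a648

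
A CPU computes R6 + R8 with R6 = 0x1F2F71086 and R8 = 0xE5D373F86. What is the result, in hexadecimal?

Add column by column in base 16, right to left:
  6+6 = C
  8+8 = 0 carry 1
  0+F+1 = 0 carry 1
  1+3+1 = 5
  7+7 = E
  F+3 = 2 carry 1
  2+D+1 = 0 carry 1
  F+5+1 = 5 carry 1
  1+E+1 = 0 carry 1
  final carry 1

0x10502E500C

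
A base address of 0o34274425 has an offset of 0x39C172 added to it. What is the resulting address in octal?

0x39C172 = 0o16340562 in octal.
Add column by column in base 8, right to left:
  5+2 = 7
  2+6 = 0 carry 1
  4+5+1 = 2 carry 1
  4+0+1 = 5
  7+4 = 3 carry 1
  2+3+1 = 6
  4+6 = 2 carry 1
  3+1+1 = 5

0o52635207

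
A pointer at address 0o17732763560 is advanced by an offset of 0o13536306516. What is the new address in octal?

0o33471272276

Add column by column in base 8, right to left:
  0+6 = 6
  6+1 = 7
  5+5 = 2 carry 1
  3+6+1 = 2 carry 1
  6+0+1 = 7
  7+3 = 2 carry 1
  2+6+1 = 1 carry 1
  3+3+1 = 7
  7+5 = 4 carry 1
  7+3+1 = 3 carry 1
  1+1+1 = 3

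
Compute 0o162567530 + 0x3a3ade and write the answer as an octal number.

0o201225066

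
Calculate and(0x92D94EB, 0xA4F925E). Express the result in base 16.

0x80D904A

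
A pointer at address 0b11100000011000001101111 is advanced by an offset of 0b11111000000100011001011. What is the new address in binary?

0b111011000011100100111010

Add column by column in base 2, right to left:
  1+1 = 0 carry 1
  1+1+1 = 1 carry 1
  1+0+1 = 0 carry 1
  1+1+1 = 1 carry 1
  0+0+1 = 1
  1+0 = 1
  1+1 = 0 carry 1
  0+1+1 = 0 carry 1
  0+0+1 = 1
  0+0 = 0
  0+0 = 0
  0+1 = 1
  1+0 = 1
  1+0 = 1
  0+0 = 0
  0+0 = 0
  0+0 = 0
  0+0 = 0
  0+1 = 1
  0+1 = 1
  1+1 = 0 carry 1
  1+1+1 = 1 carry 1
  1+1+1 = 1 carry 1
  final carry 1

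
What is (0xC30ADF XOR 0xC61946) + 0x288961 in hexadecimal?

0x2D9CFA

First 0xC30ADF XOR 0xC61946 = 0x051399.
Add column by column in base 16, right to left:
  9+1 = A
  9+6 = F
  3+9 = C
  1+8 = 9
  5+8 = D
  0+2 = 2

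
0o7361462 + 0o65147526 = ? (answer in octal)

Add column by column in base 8, right to left:
  2+6 = 0 carry 1
  6+2+1 = 1 carry 1
  4+5+1 = 2 carry 1
  1+7+1 = 1 carry 1
  6+4+1 = 3 carry 1
  3+1+1 = 5
  7+5 = 4 carry 1
  0+6+1 = 7

0o74531210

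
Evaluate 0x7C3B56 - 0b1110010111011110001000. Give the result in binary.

0x7C3B56 = 0b11111000011101101010110 in binary.
Subtract column by column in base 2:
  0-0 → 0
  1-0 → 1
  1-0 → 1
  0-1 → 1 (borrow)
  1-0-1 → 0
  0-0 → 0
  1-0 → 1
  0-1 → 1 (borrow)
  1-1-1 → 1 (borrow)
  1-1-1 → 1 (borrow)
  0-1-1 → 0 (borrow)
  1-0-1 → 0
  1-1 → 0
  1-1 → 0
  0-1 → 1 (borrow)
  0-0-1 → 1 (borrow)
  0-1-1 → 0 (borrow)
  0-0-1 → 1 (borrow)
  1-0-1 → 0
  1-1 → 0
  1-1 → 0
  1-1 → 0
  1-0 → 1

0b10000101100001111001110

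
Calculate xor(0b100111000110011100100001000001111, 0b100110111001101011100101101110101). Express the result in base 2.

XOR bit by bit (1 where the bits differ):
  100111000110011100100001000001111
^ 100110111001101011100101101110101
= 000001111111110111000100101111010

0b000001111111110111000100101111010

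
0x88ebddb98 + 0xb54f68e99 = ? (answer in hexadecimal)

0x13e3b46a31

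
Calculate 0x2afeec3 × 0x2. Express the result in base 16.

0x55fdd86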